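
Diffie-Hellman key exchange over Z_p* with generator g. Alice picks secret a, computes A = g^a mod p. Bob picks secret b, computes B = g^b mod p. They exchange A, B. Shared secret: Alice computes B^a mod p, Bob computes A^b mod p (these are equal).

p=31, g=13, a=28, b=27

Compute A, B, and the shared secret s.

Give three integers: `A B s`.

A = 13^28 mod 31  (bits of 28 = 11100)
  bit 0 = 1: r = r^2 * 13 mod 31 = 1^2 * 13 = 1*13 = 13
  bit 1 = 1: r = r^2 * 13 mod 31 = 13^2 * 13 = 14*13 = 27
  bit 2 = 1: r = r^2 * 13 mod 31 = 27^2 * 13 = 16*13 = 22
  bit 3 = 0: r = r^2 mod 31 = 22^2 = 19
  bit 4 = 0: r = r^2 mod 31 = 19^2 = 20
  -> A = 20
B = 13^27 mod 31  (bits of 27 = 11011)
  bit 0 = 1: r = r^2 * 13 mod 31 = 1^2 * 13 = 1*13 = 13
  bit 1 = 1: r = r^2 * 13 mod 31 = 13^2 * 13 = 14*13 = 27
  bit 2 = 0: r = r^2 mod 31 = 27^2 = 16
  bit 3 = 1: r = r^2 * 13 mod 31 = 16^2 * 13 = 8*13 = 11
  bit 4 = 1: r = r^2 * 13 mod 31 = 11^2 * 13 = 28*13 = 23
  -> B = 23
s = B^a = 23^28 mod 31  (bits of 28 = 11100)
  bit 0 = 1: r = r^2 * 23 mod 31 = 1^2 * 23 = 1*23 = 23
  bit 1 = 1: r = r^2 * 23 mod 31 = 23^2 * 23 = 2*23 = 15
  bit 2 = 1: r = r^2 * 23 mod 31 = 15^2 * 23 = 8*23 = 29
  bit 3 = 0: r = r^2 mod 31 = 29^2 = 4
  bit 4 = 0: r = r^2 mod 31 = 4^2 = 16
  -> s = B^a = 16

Answer: 20 23 16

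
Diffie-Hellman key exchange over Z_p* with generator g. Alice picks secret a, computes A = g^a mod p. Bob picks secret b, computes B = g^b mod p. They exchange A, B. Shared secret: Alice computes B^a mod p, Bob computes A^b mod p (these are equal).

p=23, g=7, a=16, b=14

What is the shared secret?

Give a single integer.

Answer: 9

Derivation:
A = 7^16 mod 23  (bits of 16 = 10000)
  bit 0 = 1: r = r^2 * 7 mod 23 = 1^2 * 7 = 1*7 = 7
  bit 1 = 0: r = r^2 mod 23 = 7^2 = 3
  bit 2 = 0: r = r^2 mod 23 = 3^2 = 9
  bit 3 = 0: r = r^2 mod 23 = 9^2 = 12
  bit 4 = 0: r = r^2 mod 23 = 12^2 = 6
  -> A = 6
B = 7^14 mod 23  (bits of 14 = 1110)
  bit 0 = 1: r = r^2 * 7 mod 23 = 1^2 * 7 = 1*7 = 7
  bit 1 = 1: r = r^2 * 7 mod 23 = 7^2 * 7 = 3*7 = 21
  bit 2 = 1: r = r^2 * 7 mod 23 = 21^2 * 7 = 4*7 = 5
  bit 3 = 0: r = r^2 mod 23 = 5^2 = 2
  -> B = 2
s = B^a = 2^16 mod 23  (bits of 16 = 10000)
  bit 0 = 1: r = r^2 * 2 mod 23 = 1^2 * 2 = 1*2 = 2
  bit 1 = 0: r = r^2 mod 23 = 2^2 = 4
  bit 2 = 0: r = r^2 mod 23 = 4^2 = 16
  bit 3 = 0: r = r^2 mod 23 = 16^2 = 3
  bit 4 = 0: r = r^2 mod 23 = 3^2 = 9
  -> s = B^a = 9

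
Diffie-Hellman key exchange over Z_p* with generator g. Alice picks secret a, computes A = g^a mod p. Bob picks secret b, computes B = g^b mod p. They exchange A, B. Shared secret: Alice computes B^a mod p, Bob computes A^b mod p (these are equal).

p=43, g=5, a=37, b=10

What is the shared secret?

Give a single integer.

A = 5^37 mod 43  (bits of 37 = 100101)
  bit 0 = 1: r = r^2 * 5 mod 43 = 1^2 * 5 = 1*5 = 5
  bit 1 = 0: r = r^2 mod 43 = 5^2 = 25
  bit 2 = 0: r = r^2 mod 43 = 25^2 = 23
  bit 3 = 1: r = r^2 * 5 mod 43 = 23^2 * 5 = 13*5 = 22
  bit 4 = 0: r = r^2 mod 43 = 22^2 = 11
  bit 5 = 1: r = r^2 * 5 mod 43 = 11^2 * 5 = 35*5 = 3
  -> A = 3
B = 5^10 mod 43  (bits of 10 = 1010)
  bit 0 = 1: r = r^2 * 5 mod 43 = 1^2 * 5 = 1*5 = 5
  bit 1 = 0: r = r^2 mod 43 = 5^2 = 25
  bit 2 = 1: r = r^2 * 5 mod 43 = 25^2 * 5 = 23*5 = 29
  bit 3 = 0: r = r^2 mod 43 = 29^2 = 24
  -> B = 24
s = B^a = 24^37 mod 43  (bits of 37 = 100101)
  bit 0 = 1: r = r^2 * 24 mod 43 = 1^2 * 24 = 1*24 = 24
  bit 1 = 0: r = r^2 mod 43 = 24^2 = 17
  bit 2 = 0: r = r^2 mod 43 = 17^2 = 31
  bit 3 = 1: r = r^2 * 24 mod 43 = 31^2 * 24 = 15*24 = 16
  bit 4 = 0: r = r^2 mod 43 = 16^2 = 41
  bit 5 = 1: r = r^2 * 24 mod 43 = 41^2 * 24 = 4*24 = 10
  -> s = B^a = 10

Answer: 10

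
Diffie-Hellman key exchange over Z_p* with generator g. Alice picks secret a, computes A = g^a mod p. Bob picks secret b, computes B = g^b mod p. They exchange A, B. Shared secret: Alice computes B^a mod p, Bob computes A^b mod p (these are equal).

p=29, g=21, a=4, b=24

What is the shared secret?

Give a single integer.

Answer: 24

Derivation:
A = 21^4 mod 29  (bits of 4 = 100)
  bit 0 = 1: r = r^2 * 21 mod 29 = 1^2 * 21 = 1*21 = 21
  bit 1 = 0: r = r^2 mod 29 = 21^2 = 6
  bit 2 = 0: r = r^2 mod 29 = 6^2 = 7
  -> A = 7
B = 21^24 mod 29  (bits of 24 = 11000)
  bit 0 = 1: r = r^2 * 21 mod 29 = 1^2 * 21 = 1*21 = 21
  bit 1 = 1: r = r^2 * 21 mod 29 = 21^2 * 21 = 6*21 = 10
  bit 2 = 0: r = r^2 mod 29 = 10^2 = 13
  bit 3 = 0: r = r^2 mod 29 = 13^2 = 24
  bit 4 = 0: r = r^2 mod 29 = 24^2 = 25
  -> B = 25
s = B^a = 25^4 mod 29  (bits of 4 = 100)
  bit 0 = 1: r = r^2 * 25 mod 29 = 1^2 * 25 = 1*25 = 25
  bit 1 = 0: r = r^2 mod 29 = 25^2 = 16
  bit 2 = 0: r = r^2 mod 29 = 16^2 = 24
  -> s = B^a = 24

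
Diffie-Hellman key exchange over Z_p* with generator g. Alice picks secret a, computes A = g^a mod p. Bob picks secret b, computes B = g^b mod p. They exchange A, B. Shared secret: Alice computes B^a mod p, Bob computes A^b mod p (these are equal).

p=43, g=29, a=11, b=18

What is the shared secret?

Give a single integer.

A = 29^11 mod 43  (bits of 11 = 1011)
  bit 0 = 1: r = r^2 * 29 mod 43 = 1^2 * 29 = 1*29 = 29
  bit 1 = 0: r = r^2 mod 43 = 29^2 = 24
  bit 2 = 1: r = r^2 * 29 mod 43 = 24^2 * 29 = 17*29 = 20
  bit 3 = 1: r = r^2 * 29 mod 43 = 20^2 * 29 = 13*29 = 33
  -> A = 33
B = 29^18 mod 43  (bits of 18 = 10010)
  bit 0 = 1: r = r^2 * 29 mod 43 = 1^2 * 29 = 1*29 = 29
  bit 1 = 0: r = r^2 mod 43 = 29^2 = 24
  bit 2 = 0: r = r^2 mod 43 = 24^2 = 17
  bit 3 = 1: r = r^2 * 29 mod 43 = 17^2 * 29 = 31*29 = 39
  bit 4 = 0: r = r^2 mod 43 = 39^2 = 16
  -> B = 16
s = B^a = 16^11 mod 43  (bits of 11 = 1011)
  bit 0 = 1: r = r^2 * 16 mod 43 = 1^2 * 16 = 1*16 = 16
  bit 1 = 0: r = r^2 mod 43 = 16^2 = 41
  bit 2 = 1: r = r^2 * 16 mod 43 = 41^2 * 16 = 4*16 = 21
  bit 3 = 1: r = r^2 * 16 mod 43 = 21^2 * 16 = 11*16 = 4
  -> s = B^a = 4

Answer: 4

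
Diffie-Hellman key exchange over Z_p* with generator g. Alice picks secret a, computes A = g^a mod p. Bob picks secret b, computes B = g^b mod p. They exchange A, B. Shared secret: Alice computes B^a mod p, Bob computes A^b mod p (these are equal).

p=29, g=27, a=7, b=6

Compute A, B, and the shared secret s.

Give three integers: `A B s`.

Answer: 17 6 28

Derivation:
A = 27^7 mod 29  (bits of 7 = 111)
  bit 0 = 1: r = r^2 * 27 mod 29 = 1^2 * 27 = 1*27 = 27
  bit 1 = 1: r = r^2 * 27 mod 29 = 27^2 * 27 = 4*27 = 21
  bit 2 = 1: r = r^2 * 27 mod 29 = 21^2 * 27 = 6*27 = 17
  -> A = 17
B = 27^6 mod 29  (bits of 6 = 110)
  bit 0 = 1: r = r^2 * 27 mod 29 = 1^2 * 27 = 1*27 = 27
  bit 1 = 1: r = r^2 * 27 mod 29 = 27^2 * 27 = 4*27 = 21
  bit 2 = 0: r = r^2 mod 29 = 21^2 = 6
  -> B = 6
s = B^a = 6^7 mod 29  (bits of 7 = 111)
  bit 0 = 1: r = r^2 * 6 mod 29 = 1^2 * 6 = 1*6 = 6
  bit 1 = 1: r = r^2 * 6 mod 29 = 6^2 * 6 = 7*6 = 13
  bit 2 = 1: r = r^2 * 6 mod 29 = 13^2 * 6 = 24*6 = 28
  -> s = B^a = 28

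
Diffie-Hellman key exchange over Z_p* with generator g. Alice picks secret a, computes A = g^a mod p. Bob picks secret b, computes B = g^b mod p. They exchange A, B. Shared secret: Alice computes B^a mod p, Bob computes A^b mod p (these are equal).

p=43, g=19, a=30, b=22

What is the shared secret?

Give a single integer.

Answer: 16

Derivation:
A = 19^30 mod 43  (bits of 30 = 11110)
  bit 0 = 1: r = r^2 * 19 mod 43 = 1^2 * 19 = 1*19 = 19
  bit 1 = 1: r = r^2 * 19 mod 43 = 19^2 * 19 = 17*19 = 22
  bit 2 = 1: r = r^2 * 19 mod 43 = 22^2 * 19 = 11*19 = 37
  bit 3 = 1: r = r^2 * 19 mod 43 = 37^2 * 19 = 36*19 = 39
  bit 4 = 0: r = r^2 mod 43 = 39^2 = 16
  -> A = 16
B = 19^22 mod 43  (bits of 22 = 10110)
  bit 0 = 1: r = r^2 * 19 mod 43 = 1^2 * 19 = 1*19 = 19
  bit 1 = 0: r = r^2 mod 43 = 19^2 = 17
  bit 2 = 1: r = r^2 * 19 mod 43 = 17^2 * 19 = 31*19 = 30
  bit 3 = 1: r = r^2 * 19 mod 43 = 30^2 * 19 = 40*19 = 29
  bit 4 = 0: r = r^2 mod 43 = 29^2 = 24
  -> B = 24
s = B^a = 24^30 mod 43  (bits of 30 = 11110)
  bit 0 = 1: r = r^2 * 24 mod 43 = 1^2 * 24 = 1*24 = 24
  bit 1 = 1: r = r^2 * 24 mod 43 = 24^2 * 24 = 17*24 = 21
  bit 2 = 1: r = r^2 * 24 mod 43 = 21^2 * 24 = 11*24 = 6
  bit 3 = 1: r = r^2 * 24 mod 43 = 6^2 * 24 = 36*24 = 4
  bit 4 = 0: r = r^2 mod 43 = 4^2 = 16
  -> s = B^a = 16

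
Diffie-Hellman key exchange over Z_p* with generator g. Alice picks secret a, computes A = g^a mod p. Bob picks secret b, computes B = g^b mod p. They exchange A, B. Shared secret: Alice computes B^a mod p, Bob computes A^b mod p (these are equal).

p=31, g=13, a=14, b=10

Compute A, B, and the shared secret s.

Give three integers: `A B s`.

Answer: 19 5 25

Derivation:
A = 13^14 mod 31  (bits of 14 = 1110)
  bit 0 = 1: r = r^2 * 13 mod 31 = 1^2 * 13 = 1*13 = 13
  bit 1 = 1: r = r^2 * 13 mod 31 = 13^2 * 13 = 14*13 = 27
  bit 2 = 1: r = r^2 * 13 mod 31 = 27^2 * 13 = 16*13 = 22
  bit 3 = 0: r = r^2 mod 31 = 22^2 = 19
  -> A = 19
B = 13^10 mod 31  (bits of 10 = 1010)
  bit 0 = 1: r = r^2 * 13 mod 31 = 1^2 * 13 = 1*13 = 13
  bit 1 = 0: r = r^2 mod 31 = 13^2 = 14
  bit 2 = 1: r = r^2 * 13 mod 31 = 14^2 * 13 = 10*13 = 6
  bit 3 = 0: r = r^2 mod 31 = 6^2 = 5
  -> B = 5
s = B^a = 5^14 mod 31  (bits of 14 = 1110)
  bit 0 = 1: r = r^2 * 5 mod 31 = 1^2 * 5 = 1*5 = 5
  bit 1 = 1: r = r^2 * 5 mod 31 = 5^2 * 5 = 25*5 = 1
  bit 2 = 1: r = r^2 * 5 mod 31 = 1^2 * 5 = 1*5 = 5
  bit 3 = 0: r = r^2 mod 31 = 5^2 = 25
  -> s = B^a = 25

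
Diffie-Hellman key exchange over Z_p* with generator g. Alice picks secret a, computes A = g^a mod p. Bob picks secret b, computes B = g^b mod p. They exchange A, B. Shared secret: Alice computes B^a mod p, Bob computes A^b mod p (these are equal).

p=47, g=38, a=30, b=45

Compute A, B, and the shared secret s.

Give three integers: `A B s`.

Answer: 14 26 37

Derivation:
A = 38^30 mod 47  (bits of 30 = 11110)
  bit 0 = 1: r = r^2 * 38 mod 47 = 1^2 * 38 = 1*38 = 38
  bit 1 = 1: r = r^2 * 38 mod 47 = 38^2 * 38 = 34*38 = 23
  bit 2 = 1: r = r^2 * 38 mod 47 = 23^2 * 38 = 12*38 = 33
  bit 3 = 1: r = r^2 * 38 mod 47 = 33^2 * 38 = 8*38 = 22
  bit 4 = 0: r = r^2 mod 47 = 22^2 = 14
  -> A = 14
B = 38^45 mod 47  (bits of 45 = 101101)
  bit 0 = 1: r = r^2 * 38 mod 47 = 1^2 * 38 = 1*38 = 38
  bit 1 = 0: r = r^2 mod 47 = 38^2 = 34
  bit 2 = 1: r = r^2 * 38 mod 47 = 34^2 * 38 = 28*38 = 30
  bit 3 = 1: r = r^2 * 38 mod 47 = 30^2 * 38 = 7*38 = 31
  bit 4 = 0: r = r^2 mod 47 = 31^2 = 21
  bit 5 = 1: r = r^2 * 38 mod 47 = 21^2 * 38 = 18*38 = 26
  -> B = 26
s = B^a = 26^30 mod 47  (bits of 30 = 11110)
  bit 0 = 1: r = r^2 * 26 mod 47 = 1^2 * 26 = 1*26 = 26
  bit 1 = 1: r = r^2 * 26 mod 47 = 26^2 * 26 = 18*26 = 45
  bit 2 = 1: r = r^2 * 26 mod 47 = 45^2 * 26 = 4*26 = 10
  bit 3 = 1: r = r^2 * 26 mod 47 = 10^2 * 26 = 6*26 = 15
  bit 4 = 0: r = r^2 mod 47 = 15^2 = 37
  -> s = B^a = 37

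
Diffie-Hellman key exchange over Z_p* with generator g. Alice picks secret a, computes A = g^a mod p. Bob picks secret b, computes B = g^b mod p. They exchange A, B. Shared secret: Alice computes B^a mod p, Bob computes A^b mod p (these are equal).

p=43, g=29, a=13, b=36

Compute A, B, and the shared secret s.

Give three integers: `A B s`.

Answer: 18 41 21

Derivation:
A = 29^13 mod 43  (bits of 13 = 1101)
  bit 0 = 1: r = r^2 * 29 mod 43 = 1^2 * 29 = 1*29 = 29
  bit 1 = 1: r = r^2 * 29 mod 43 = 29^2 * 29 = 24*29 = 8
  bit 2 = 0: r = r^2 mod 43 = 8^2 = 21
  bit 3 = 1: r = r^2 * 29 mod 43 = 21^2 * 29 = 11*29 = 18
  -> A = 18
B = 29^36 mod 43  (bits of 36 = 100100)
  bit 0 = 1: r = r^2 * 29 mod 43 = 1^2 * 29 = 1*29 = 29
  bit 1 = 0: r = r^2 mod 43 = 29^2 = 24
  bit 2 = 0: r = r^2 mod 43 = 24^2 = 17
  bit 3 = 1: r = r^2 * 29 mod 43 = 17^2 * 29 = 31*29 = 39
  bit 4 = 0: r = r^2 mod 43 = 39^2 = 16
  bit 5 = 0: r = r^2 mod 43 = 16^2 = 41
  -> B = 41
s = B^a = 41^13 mod 43  (bits of 13 = 1101)
  bit 0 = 1: r = r^2 * 41 mod 43 = 1^2 * 41 = 1*41 = 41
  bit 1 = 1: r = r^2 * 41 mod 43 = 41^2 * 41 = 4*41 = 35
  bit 2 = 0: r = r^2 mod 43 = 35^2 = 21
  bit 3 = 1: r = r^2 * 41 mod 43 = 21^2 * 41 = 11*41 = 21
  -> s = B^a = 21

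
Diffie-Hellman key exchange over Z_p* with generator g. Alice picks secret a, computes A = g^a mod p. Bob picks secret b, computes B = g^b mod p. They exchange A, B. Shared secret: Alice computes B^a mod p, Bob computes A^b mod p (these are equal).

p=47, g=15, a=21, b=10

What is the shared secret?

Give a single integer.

A = 15^21 mod 47  (bits of 21 = 10101)
  bit 0 = 1: r = r^2 * 15 mod 47 = 1^2 * 15 = 1*15 = 15
  bit 1 = 0: r = r^2 mod 47 = 15^2 = 37
  bit 2 = 1: r = r^2 * 15 mod 47 = 37^2 * 15 = 6*15 = 43
  bit 3 = 0: r = r^2 mod 47 = 43^2 = 16
  bit 4 = 1: r = r^2 * 15 mod 47 = 16^2 * 15 = 21*15 = 33
  -> A = 33
B = 15^10 mod 47  (bits of 10 = 1010)
  bit 0 = 1: r = r^2 * 15 mod 47 = 1^2 * 15 = 1*15 = 15
  bit 1 = 0: r = r^2 mod 47 = 15^2 = 37
  bit 2 = 1: r = r^2 * 15 mod 47 = 37^2 * 15 = 6*15 = 43
  bit 3 = 0: r = r^2 mod 47 = 43^2 = 16
  -> B = 16
s = B^a = 16^21 mod 47  (bits of 21 = 10101)
  bit 0 = 1: r = r^2 * 16 mod 47 = 1^2 * 16 = 1*16 = 16
  bit 1 = 0: r = r^2 mod 47 = 16^2 = 21
  bit 2 = 1: r = r^2 * 16 mod 47 = 21^2 * 16 = 18*16 = 6
  bit 3 = 0: r = r^2 mod 47 = 6^2 = 36
  bit 4 = 1: r = r^2 * 16 mod 47 = 36^2 * 16 = 27*16 = 9
  -> s = B^a = 9

Answer: 9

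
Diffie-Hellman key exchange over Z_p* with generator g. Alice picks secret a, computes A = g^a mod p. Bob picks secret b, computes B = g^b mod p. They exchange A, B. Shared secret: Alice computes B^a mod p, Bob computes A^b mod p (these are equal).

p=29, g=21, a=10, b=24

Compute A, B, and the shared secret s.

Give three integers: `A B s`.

Answer: 4 25 23

Derivation:
A = 21^10 mod 29  (bits of 10 = 1010)
  bit 0 = 1: r = r^2 * 21 mod 29 = 1^2 * 21 = 1*21 = 21
  bit 1 = 0: r = r^2 mod 29 = 21^2 = 6
  bit 2 = 1: r = r^2 * 21 mod 29 = 6^2 * 21 = 7*21 = 2
  bit 3 = 0: r = r^2 mod 29 = 2^2 = 4
  -> A = 4
B = 21^24 mod 29  (bits of 24 = 11000)
  bit 0 = 1: r = r^2 * 21 mod 29 = 1^2 * 21 = 1*21 = 21
  bit 1 = 1: r = r^2 * 21 mod 29 = 21^2 * 21 = 6*21 = 10
  bit 2 = 0: r = r^2 mod 29 = 10^2 = 13
  bit 3 = 0: r = r^2 mod 29 = 13^2 = 24
  bit 4 = 0: r = r^2 mod 29 = 24^2 = 25
  -> B = 25
s = B^a = 25^10 mod 29  (bits of 10 = 1010)
  bit 0 = 1: r = r^2 * 25 mod 29 = 1^2 * 25 = 1*25 = 25
  bit 1 = 0: r = r^2 mod 29 = 25^2 = 16
  bit 2 = 1: r = r^2 * 25 mod 29 = 16^2 * 25 = 24*25 = 20
  bit 3 = 0: r = r^2 mod 29 = 20^2 = 23
  -> s = B^a = 23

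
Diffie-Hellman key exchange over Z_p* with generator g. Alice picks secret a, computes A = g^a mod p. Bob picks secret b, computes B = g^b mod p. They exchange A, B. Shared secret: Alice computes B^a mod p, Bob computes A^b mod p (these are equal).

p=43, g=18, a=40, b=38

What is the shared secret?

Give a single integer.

Answer: 40

Derivation:
A = 18^40 mod 43  (bits of 40 = 101000)
  bit 0 = 1: r = r^2 * 18 mod 43 = 1^2 * 18 = 1*18 = 18
  bit 1 = 0: r = r^2 mod 43 = 18^2 = 23
  bit 2 = 1: r = r^2 * 18 mod 43 = 23^2 * 18 = 13*18 = 19
  bit 3 = 0: r = r^2 mod 43 = 19^2 = 17
  bit 4 = 0: r = r^2 mod 43 = 17^2 = 31
  bit 5 = 0: r = r^2 mod 43 = 31^2 = 15
  -> A = 15
B = 18^38 mod 43  (bits of 38 = 100110)
  bit 0 = 1: r = r^2 * 18 mod 43 = 1^2 * 18 = 1*18 = 18
  bit 1 = 0: r = r^2 mod 43 = 18^2 = 23
  bit 2 = 0: r = r^2 mod 43 = 23^2 = 13
  bit 3 = 1: r = r^2 * 18 mod 43 = 13^2 * 18 = 40*18 = 32
  bit 4 = 1: r = r^2 * 18 mod 43 = 32^2 * 18 = 35*18 = 28
  bit 5 = 0: r = r^2 mod 43 = 28^2 = 10
  -> B = 10
s = B^a = 10^40 mod 43  (bits of 40 = 101000)
  bit 0 = 1: r = r^2 * 10 mod 43 = 1^2 * 10 = 1*10 = 10
  bit 1 = 0: r = r^2 mod 43 = 10^2 = 14
  bit 2 = 1: r = r^2 * 10 mod 43 = 14^2 * 10 = 24*10 = 25
  bit 3 = 0: r = r^2 mod 43 = 25^2 = 23
  bit 4 = 0: r = r^2 mod 43 = 23^2 = 13
  bit 5 = 0: r = r^2 mod 43 = 13^2 = 40
  -> s = B^a = 40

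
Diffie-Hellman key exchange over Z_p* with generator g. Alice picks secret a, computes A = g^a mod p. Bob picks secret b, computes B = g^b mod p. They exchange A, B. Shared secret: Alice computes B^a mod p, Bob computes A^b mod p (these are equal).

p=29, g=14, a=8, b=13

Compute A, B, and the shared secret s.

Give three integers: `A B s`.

Answer: 23 2 24

Derivation:
A = 14^8 mod 29  (bits of 8 = 1000)
  bit 0 = 1: r = r^2 * 14 mod 29 = 1^2 * 14 = 1*14 = 14
  bit 1 = 0: r = r^2 mod 29 = 14^2 = 22
  bit 2 = 0: r = r^2 mod 29 = 22^2 = 20
  bit 3 = 0: r = r^2 mod 29 = 20^2 = 23
  -> A = 23
B = 14^13 mod 29  (bits of 13 = 1101)
  bit 0 = 1: r = r^2 * 14 mod 29 = 1^2 * 14 = 1*14 = 14
  bit 1 = 1: r = r^2 * 14 mod 29 = 14^2 * 14 = 22*14 = 18
  bit 2 = 0: r = r^2 mod 29 = 18^2 = 5
  bit 3 = 1: r = r^2 * 14 mod 29 = 5^2 * 14 = 25*14 = 2
  -> B = 2
s = B^a = 2^8 mod 29  (bits of 8 = 1000)
  bit 0 = 1: r = r^2 * 2 mod 29 = 1^2 * 2 = 1*2 = 2
  bit 1 = 0: r = r^2 mod 29 = 2^2 = 4
  bit 2 = 0: r = r^2 mod 29 = 4^2 = 16
  bit 3 = 0: r = r^2 mod 29 = 16^2 = 24
  -> s = B^a = 24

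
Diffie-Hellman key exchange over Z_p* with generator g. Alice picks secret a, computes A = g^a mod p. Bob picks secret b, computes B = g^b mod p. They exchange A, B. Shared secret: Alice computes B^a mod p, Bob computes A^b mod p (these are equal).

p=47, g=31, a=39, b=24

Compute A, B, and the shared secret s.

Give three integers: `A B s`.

Answer: 22 16 25

Derivation:
A = 31^39 mod 47  (bits of 39 = 100111)
  bit 0 = 1: r = r^2 * 31 mod 47 = 1^2 * 31 = 1*31 = 31
  bit 1 = 0: r = r^2 mod 47 = 31^2 = 21
  bit 2 = 0: r = r^2 mod 47 = 21^2 = 18
  bit 3 = 1: r = r^2 * 31 mod 47 = 18^2 * 31 = 42*31 = 33
  bit 4 = 1: r = r^2 * 31 mod 47 = 33^2 * 31 = 8*31 = 13
  bit 5 = 1: r = r^2 * 31 mod 47 = 13^2 * 31 = 28*31 = 22
  -> A = 22
B = 31^24 mod 47  (bits of 24 = 11000)
  bit 0 = 1: r = r^2 * 31 mod 47 = 1^2 * 31 = 1*31 = 31
  bit 1 = 1: r = r^2 * 31 mod 47 = 31^2 * 31 = 21*31 = 40
  bit 2 = 0: r = r^2 mod 47 = 40^2 = 2
  bit 3 = 0: r = r^2 mod 47 = 2^2 = 4
  bit 4 = 0: r = r^2 mod 47 = 4^2 = 16
  -> B = 16
s = B^a = 16^39 mod 47  (bits of 39 = 100111)
  bit 0 = 1: r = r^2 * 16 mod 47 = 1^2 * 16 = 1*16 = 16
  bit 1 = 0: r = r^2 mod 47 = 16^2 = 21
  bit 2 = 0: r = r^2 mod 47 = 21^2 = 18
  bit 3 = 1: r = r^2 * 16 mod 47 = 18^2 * 16 = 42*16 = 14
  bit 4 = 1: r = r^2 * 16 mod 47 = 14^2 * 16 = 8*16 = 34
  bit 5 = 1: r = r^2 * 16 mod 47 = 34^2 * 16 = 28*16 = 25
  -> s = B^a = 25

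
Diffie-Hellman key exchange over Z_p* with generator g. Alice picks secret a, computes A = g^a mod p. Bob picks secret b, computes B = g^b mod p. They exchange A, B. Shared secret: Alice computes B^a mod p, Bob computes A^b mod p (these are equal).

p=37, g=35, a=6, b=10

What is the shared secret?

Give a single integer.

Answer: 10

Derivation:
A = 35^6 mod 37  (bits of 6 = 110)
  bit 0 = 1: r = r^2 * 35 mod 37 = 1^2 * 35 = 1*35 = 35
  bit 1 = 1: r = r^2 * 35 mod 37 = 35^2 * 35 = 4*35 = 29
  bit 2 = 0: r = r^2 mod 37 = 29^2 = 27
  -> A = 27
B = 35^10 mod 37  (bits of 10 = 1010)
  bit 0 = 1: r = r^2 * 35 mod 37 = 1^2 * 35 = 1*35 = 35
  bit 1 = 0: r = r^2 mod 37 = 35^2 = 4
  bit 2 = 1: r = r^2 * 35 mod 37 = 4^2 * 35 = 16*35 = 5
  bit 3 = 0: r = r^2 mod 37 = 5^2 = 25
  -> B = 25
s = B^a = 25^6 mod 37  (bits of 6 = 110)
  bit 0 = 1: r = r^2 * 25 mod 37 = 1^2 * 25 = 1*25 = 25
  bit 1 = 1: r = r^2 * 25 mod 37 = 25^2 * 25 = 33*25 = 11
  bit 2 = 0: r = r^2 mod 37 = 11^2 = 10
  -> s = B^a = 10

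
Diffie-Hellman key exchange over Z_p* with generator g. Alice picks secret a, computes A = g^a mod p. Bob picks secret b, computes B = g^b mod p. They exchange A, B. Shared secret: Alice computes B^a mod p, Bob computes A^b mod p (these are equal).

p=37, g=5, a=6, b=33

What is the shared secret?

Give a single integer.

A = 5^6 mod 37  (bits of 6 = 110)
  bit 0 = 1: r = r^2 * 5 mod 37 = 1^2 * 5 = 1*5 = 5
  bit 1 = 1: r = r^2 * 5 mod 37 = 5^2 * 5 = 25*5 = 14
  bit 2 = 0: r = r^2 mod 37 = 14^2 = 11
  -> A = 11
B = 5^33 mod 37  (bits of 33 = 100001)
  bit 0 = 1: r = r^2 * 5 mod 37 = 1^2 * 5 = 1*5 = 5
  bit 1 = 0: r = r^2 mod 37 = 5^2 = 25
  bit 2 = 0: r = r^2 mod 37 = 25^2 = 33
  bit 3 = 0: r = r^2 mod 37 = 33^2 = 16
  bit 4 = 0: r = r^2 mod 37 = 16^2 = 34
  bit 5 = 1: r = r^2 * 5 mod 37 = 34^2 * 5 = 9*5 = 8
  -> B = 8
s = B^a = 8^6 mod 37  (bits of 6 = 110)
  bit 0 = 1: r = r^2 * 8 mod 37 = 1^2 * 8 = 1*8 = 8
  bit 1 = 1: r = r^2 * 8 mod 37 = 8^2 * 8 = 27*8 = 31
  bit 2 = 0: r = r^2 mod 37 = 31^2 = 36
  -> s = B^a = 36

Answer: 36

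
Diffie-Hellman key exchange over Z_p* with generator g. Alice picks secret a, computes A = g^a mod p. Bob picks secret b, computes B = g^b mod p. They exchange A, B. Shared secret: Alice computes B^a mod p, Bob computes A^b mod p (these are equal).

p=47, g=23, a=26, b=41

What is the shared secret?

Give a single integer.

A = 23^26 mod 47  (bits of 26 = 11010)
  bit 0 = 1: r = r^2 * 23 mod 47 = 1^2 * 23 = 1*23 = 23
  bit 1 = 1: r = r^2 * 23 mod 47 = 23^2 * 23 = 12*23 = 41
  bit 2 = 0: r = r^2 mod 47 = 41^2 = 36
  bit 3 = 1: r = r^2 * 23 mod 47 = 36^2 * 23 = 27*23 = 10
  bit 4 = 0: r = r^2 mod 47 = 10^2 = 6
  -> A = 6
B = 23^41 mod 47  (bits of 41 = 101001)
  bit 0 = 1: r = r^2 * 23 mod 47 = 1^2 * 23 = 1*23 = 23
  bit 1 = 0: r = r^2 mod 47 = 23^2 = 12
  bit 2 = 1: r = r^2 * 23 mod 47 = 12^2 * 23 = 3*23 = 22
  bit 3 = 0: r = r^2 mod 47 = 22^2 = 14
  bit 4 = 0: r = r^2 mod 47 = 14^2 = 8
  bit 5 = 1: r = r^2 * 23 mod 47 = 8^2 * 23 = 17*23 = 15
  -> B = 15
s = B^a = 15^26 mod 47  (bits of 26 = 11010)
  bit 0 = 1: r = r^2 * 15 mod 47 = 1^2 * 15 = 1*15 = 15
  bit 1 = 1: r = r^2 * 15 mod 47 = 15^2 * 15 = 37*15 = 38
  bit 2 = 0: r = r^2 mod 47 = 38^2 = 34
  bit 3 = 1: r = r^2 * 15 mod 47 = 34^2 * 15 = 28*15 = 44
  bit 4 = 0: r = r^2 mod 47 = 44^2 = 9
  -> s = B^a = 9

Answer: 9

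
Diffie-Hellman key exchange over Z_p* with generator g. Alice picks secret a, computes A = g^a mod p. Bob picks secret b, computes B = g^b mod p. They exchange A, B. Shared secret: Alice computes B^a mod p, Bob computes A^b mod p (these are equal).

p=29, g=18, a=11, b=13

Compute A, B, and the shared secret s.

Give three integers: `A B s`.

Answer: 19 8 3

Derivation:
A = 18^11 mod 29  (bits of 11 = 1011)
  bit 0 = 1: r = r^2 * 18 mod 29 = 1^2 * 18 = 1*18 = 18
  bit 1 = 0: r = r^2 mod 29 = 18^2 = 5
  bit 2 = 1: r = r^2 * 18 mod 29 = 5^2 * 18 = 25*18 = 15
  bit 3 = 1: r = r^2 * 18 mod 29 = 15^2 * 18 = 22*18 = 19
  -> A = 19
B = 18^13 mod 29  (bits of 13 = 1101)
  bit 0 = 1: r = r^2 * 18 mod 29 = 1^2 * 18 = 1*18 = 18
  bit 1 = 1: r = r^2 * 18 mod 29 = 18^2 * 18 = 5*18 = 3
  bit 2 = 0: r = r^2 mod 29 = 3^2 = 9
  bit 3 = 1: r = r^2 * 18 mod 29 = 9^2 * 18 = 23*18 = 8
  -> B = 8
s = B^a = 8^11 mod 29  (bits of 11 = 1011)
  bit 0 = 1: r = r^2 * 8 mod 29 = 1^2 * 8 = 1*8 = 8
  bit 1 = 0: r = r^2 mod 29 = 8^2 = 6
  bit 2 = 1: r = r^2 * 8 mod 29 = 6^2 * 8 = 7*8 = 27
  bit 3 = 1: r = r^2 * 8 mod 29 = 27^2 * 8 = 4*8 = 3
  -> s = B^a = 3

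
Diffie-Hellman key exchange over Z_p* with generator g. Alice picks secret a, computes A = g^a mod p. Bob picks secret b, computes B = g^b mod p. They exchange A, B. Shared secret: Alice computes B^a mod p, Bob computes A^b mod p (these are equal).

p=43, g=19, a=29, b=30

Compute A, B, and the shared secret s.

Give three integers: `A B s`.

Answer: 28 16 16

Derivation:
A = 19^29 mod 43  (bits of 29 = 11101)
  bit 0 = 1: r = r^2 * 19 mod 43 = 1^2 * 19 = 1*19 = 19
  bit 1 = 1: r = r^2 * 19 mod 43 = 19^2 * 19 = 17*19 = 22
  bit 2 = 1: r = r^2 * 19 mod 43 = 22^2 * 19 = 11*19 = 37
  bit 3 = 0: r = r^2 mod 43 = 37^2 = 36
  bit 4 = 1: r = r^2 * 19 mod 43 = 36^2 * 19 = 6*19 = 28
  -> A = 28
B = 19^30 mod 43  (bits of 30 = 11110)
  bit 0 = 1: r = r^2 * 19 mod 43 = 1^2 * 19 = 1*19 = 19
  bit 1 = 1: r = r^2 * 19 mod 43 = 19^2 * 19 = 17*19 = 22
  bit 2 = 1: r = r^2 * 19 mod 43 = 22^2 * 19 = 11*19 = 37
  bit 3 = 1: r = r^2 * 19 mod 43 = 37^2 * 19 = 36*19 = 39
  bit 4 = 0: r = r^2 mod 43 = 39^2 = 16
  -> B = 16
s = B^a = 16^29 mod 43  (bits of 29 = 11101)
  bit 0 = 1: r = r^2 * 16 mod 43 = 1^2 * 16 = 1*16 = 16
  bit 1 = 1: r = r^2 * 16 mod 43 = 16^2 * 16 = 41*16 = 11
  bit 2 = 1: r = r^2 * 16 mod 43 = 11^2 * 16 = 35*16 = 1
  bit 3 = 0: r = r^2 mod 43 = 1^2 = 1
  bit 4 = 1: r = r^2 * 16 mod 43 = 1^2 * 16 = 1*16 = 16
  -> s = B^a = 16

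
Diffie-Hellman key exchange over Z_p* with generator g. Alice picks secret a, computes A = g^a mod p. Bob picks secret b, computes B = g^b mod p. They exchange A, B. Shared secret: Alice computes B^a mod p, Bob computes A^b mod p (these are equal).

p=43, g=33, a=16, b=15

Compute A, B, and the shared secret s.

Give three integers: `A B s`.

A = 33^16 mod 43  (bits of 16 = 10000)
  bit 0 = 1: r = r^2 * 33 mod 43 = 1^2 * 33 = 1*33 = 33
  bit 1 = 0: r = r^2 mod 43 = 33^2 = 14
  bit 2 = 0: r = r^2 mod 43 = 14^2 = 24
  bit 3 = 0: r = r^2 mod 43 = 24^2 = 17
  bit 4 = 0: r = r^2 mod 43 = 17^2 = 31
  -> A = 31
B = 33^15 mod 43  (bits of 15 = 1111)
  bit 0 = 1: r = r^2 * 33 mod 43 = 1^2 * 33 = 1*33 = 33
  bit 1 = 1: r = r^2 * 33 mod 43 = 33^2 * 33 = 14*33 = 32
  bit 2 = 1: r = r^2 * 33 mod 43 = 32^2 * 33 = 35*33 = 37
  bit 3 = 1: r = r^2 * 33 mod 43 = 37^2 * 33 = 36*33 = 27
  -> B = 27
s = B^a = 27^16 mod 43  (bits of 16 = 10000)
  bit 0 = 1: r = r^2 * 27 mod 43 = 1^2 * 27 = 1*27 = 27
  bit 1 = 0: r = r^2 mod 43 = 27^2 = 41
  bit 2 = 0: r = r^2 mod 43 = 41^2 = 4
  bit 3 = 0: r = r^2 mod 43 = 4^2 = 16
  bit 4 = 0: r = r^2 mod 43 = 16^2 = 41
  -> s = B^a = 41

Answer: 31 27 41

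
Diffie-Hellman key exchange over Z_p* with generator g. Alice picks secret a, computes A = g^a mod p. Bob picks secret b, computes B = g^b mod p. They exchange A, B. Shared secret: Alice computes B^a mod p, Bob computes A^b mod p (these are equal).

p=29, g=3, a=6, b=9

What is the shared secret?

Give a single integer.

Answer: 13

Derivation:
A = 3^6 mod 29  (bits of 6 = 110)
  bit 0 = 1: r = r^2 * 3 mod 29 = 1^2 * 3 = 1*3 = 3
  bit 1 = 1: r = r^2 * 3 mod 29 = 3^2 * 3 = 9*3 = 27
  bit 2 = 0: r = r^2 mod 29 = 27^2 = 4
  -> A = 4
B = 3^9 mod 29  (bits of 9 = 1001)
  bit 0 = 1: r = r^2 * 3 mod 29 = 1^2 * 3 = 1*3 = 3
  bit 1 = 0: r = r^2 mod 29 = 3^2 = 9
  bit 2 = 0: r = r^2 mod 29 = 9^2 = 23
  bit 3 = 1: r = r^2 * 3 mod 29 = 23^2 * 3 = 7*3 = 21
  -> B = 21
s = B^a = 21^6 mod 29  (bits of 6 = 110)
  bit 0 = 1: r = r^2 * 21 mod 29 = 1^2 * 21 = 1*21 = 21
  bit 1 = 1: r = r^2 * 21 mod 29 = 21^2 * 21 = 6*21 = 10
  bit 2 = 0: r = r^2 mod 29 = 10^2 = 13
  -> s = B^a = 13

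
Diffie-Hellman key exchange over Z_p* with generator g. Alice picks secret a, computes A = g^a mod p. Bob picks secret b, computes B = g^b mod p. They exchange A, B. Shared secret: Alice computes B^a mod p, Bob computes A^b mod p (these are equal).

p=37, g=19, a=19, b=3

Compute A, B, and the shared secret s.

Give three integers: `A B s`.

A = 19^19 mod 37  (bits of 19 = 10011)
  bit 0 = 1: r = r^2 * 19 mod 37 = 1^2 * 19 = 1*19 = 19
  bit 1 = 0: r = r^2 mod 37 = 19^2 = 28
  bit 2 = 0: r = r^2 mod 37 = 28^2 = 7
  bit 3 = 1: r = r^2 * 19 mod 37 = 7^2 * 19 = 12*19 = 6
  bit 4 = 1: r = r^2 * 19 mod 37 = 6^2 * 19 = 36*19 = 18
  -> A = 18
B = 19^3 mod 37  (bits of 3 = 11)
  bit 0 = 1: r = r^2 * 19 mod 37 = 1^2 * 19 = 1*19 = 19
  bit 1 = 1: r = r^2 * 19 mod 37 = 19^2 * 19 = 28*19 = 14
  -> B = 14
s = B^a = 14^19 mod 37  (bits of 19 = 10011)
  bit 0 = 1: r = r^2 * 14 mod 37 = 1^2 * 14 = 1*14 = 14
  bit 1 = 0: r = r^2 mod 37 = 14^2 = 11
  bit 2 = 0: r = r^2 mod 37 = 11^2 = 10
  bit 3 = 1: r = r^2 * 14 mod 37 = 10^2 * 14 = 26*14 = 31
  bit 4 = 1: r = r^2 * 14 mod 37 = 31^2 * 14 = 36*14 = 23
  -> s = B^a = 23

Answer: 18 14 23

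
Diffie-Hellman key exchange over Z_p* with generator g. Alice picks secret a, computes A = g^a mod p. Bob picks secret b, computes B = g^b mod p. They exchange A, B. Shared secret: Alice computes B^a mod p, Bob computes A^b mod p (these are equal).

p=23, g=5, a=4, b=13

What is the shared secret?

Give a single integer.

A = 5^4 mod 23  (bits of 4 = 100)
  bit 0 = 1: r = r^2 * 5 mod 23 = 1^2 * 5 = 1*5 = 5
  bit 1 = 0: r = r^2 mod 23 = 5^2 = 2
  bit 2 = 0: r = r^2 mod 23 = 2^2 = 4
  -> A = 4
B = 5^13 mod 23  (bits of 13 = 1101)
  bit 0 = 1: r = r^2 * 5 mod 23 = 1^2 * 5 = 1*5 = 5
  bit 1 = 1: r = r^2 * 5 mod 23 = 5^2 * 5 = 2*5 = 10
  bit 2 = 0: r = r^2 mod 23 = 10^2 = 8
  bit 3 = 1: r = r^2 * 5 mod 23 = 8^2 * 5 = 18*5 = 21
  -> B = 21
s = B^a = 21^4 mod 23  (bits of 4 = 100)
  bit 0 = 1: r = r^2 * 21 mod 23 = 1^2 * 21 = 1*21 = 21
  bit 1 = 0: r = r^2 mod 23 = 21^2 = 4
  bit 2 = 0: r = r^2 mod 23 = 4^2 = 16
  -> s = B^a = 16

Answer: 16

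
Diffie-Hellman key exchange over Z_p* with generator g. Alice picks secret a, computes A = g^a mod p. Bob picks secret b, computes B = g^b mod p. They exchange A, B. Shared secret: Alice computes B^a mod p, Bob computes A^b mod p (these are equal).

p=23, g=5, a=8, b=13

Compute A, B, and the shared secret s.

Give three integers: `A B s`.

Answer: 16 21 3

Derivation:
A = 5^8 mod 23  (bits of 8 = 1000)
  bit 0 = 1: r = r^2 * 5 mod 23 = 1^2 * 5 = 1*5 = 5
  bit 1 = 0: r = r^2 mod 23 = 5^2 = 2
  bit 2 = 0: r = r^2 mod 23 = 2^2 = 4
  bit 3 = 0: r = r^2 mod 23 = 4^2 = 16
  -> A = 16
B = 5^13 mod 23  (bits of 13 = 1101)
  bit 0 = 1: r = r^2 * 5 mod 23 = 1^2 * 5 = 1*5 = 5
  bit 1 = 1: r = r^2 * 5 mod 23 = 5^2 * 5 = 2*5 = 10
  bit 2 = 0: r = r^2 mod 23 = 10^2 = 8
  bit 3 = 1: r = r^2 * 5 mod 23 = 8^2 * 5 = 18*5 = 21
  -> B = 21
s = B^a = 21^8 mod 23  (bits of 8 = 1000)
  bit 0 = 1: r = r^2 * 21 mod 23 = 1^2 * 21 = 1*21 = 21
  bit 1 = 0: r = r^2 mod 23 = 21^2 = 4
  bit 2 = 0: r = r^2 mod 23 = 4^2 = 16
  bit 3 = 0: r = r^2 mod 23 = 16^2 = 3
  -> s = B^a = 3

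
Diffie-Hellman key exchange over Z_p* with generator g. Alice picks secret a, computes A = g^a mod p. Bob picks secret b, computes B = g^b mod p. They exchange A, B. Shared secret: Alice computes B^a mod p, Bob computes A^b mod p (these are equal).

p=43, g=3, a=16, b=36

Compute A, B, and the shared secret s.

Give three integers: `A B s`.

Answer: 23 21 11

Derivation:
A = 3^16 mod 43  (bits of 16 = 10000)
  bit 0 = 1: r = r^2 * 3 mod 43 = 1^2 * 3 = 1*3 = 3
  bit 1 = 0: r = r^2 mod 43 = 3^2 = 9
  bit 2 = 0: r = r^2 mod 43 = 9^2 = 38
  bit 3 = 0: r = r^2 mod 43 = 38^2 = 25
  bit 4 = 0: r = r^2 mod 43 = 25^2 = 23
  -> A = 23
B = 3^36 mod 43  (bits of 36 = 100100)
  bit 0 = 1: r = r^2 * 3 mod 43 = 1^2 * 3 = 1*3 = 3
  bit 1 = 0: r = r^2 mod 43 = 3^2 = 9
  bit 2 = 0: r = r^2 mod 43 = 9^2 = 38
  bit 3 = 1: r = r^2 * 3 mod 43 = 38^2 * 3 = 25*3 = 32
  bit 4 = 0: r = r^2 mod 43 = 32^2 = 35
  bit 5 = 0: r = r^2 mod 43 = 35^2 = 21
  -> B = 21
s = B^a = 21^16 mod 43  (bits of 16 = 10000)
  bit 0 = 1: r = r^2 * 21 mod 43 = 1^2 * 21 = 1*21 = 21
  bit 1 = 0: r = r^2 mod 43 = 21^2 = 11
  bit 2 = 0: r = r^2 mod 43 = 11^2 = 35
  bit 3 = 0: r = r^2 mod 43 = 35^2 = 21
  bit 4 = 0: r = r^2 mod 43 = 21^2 = 11
  -> s = B^a = 11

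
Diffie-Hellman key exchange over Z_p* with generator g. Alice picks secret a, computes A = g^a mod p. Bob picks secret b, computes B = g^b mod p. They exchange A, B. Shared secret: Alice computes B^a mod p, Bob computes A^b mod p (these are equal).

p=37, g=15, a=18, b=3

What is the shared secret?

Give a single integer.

A = 15^18 mod 37  (bits of 18 = 10010)
  bit 0 = 1: r = r^2 * 15 mod 37 = 1^2 * 15 = 1*15 = 15
  bit 1 = 0: r = r^2 mod 37 = 15^2 = 3
  bit 2 = 0: r = r^2 mod 37 = 3^2 = 9
  bit 3 = 1: r = r^2 * 15 mod 37 = 9^2 * 15 = 7*15 = 31
  bit 4 = 0: r = r^2 mod 37 = 31^2 = 36
  -> A = 36
B = 15^3 mod 37  (bits of 3 = 11)
  bit 0 = 1: r = r^2 * 15 mod 37 = 1^2 * 15 = 1*15 = 15
  bit 1 = 1: r = r^2 * 15 mod 37 = 15^2 * 15 = 3*15 = 8
  -> B = 8
s = B^a = 8^18 mod 37  (bits of 18 = 10010)
  bit 0 = 1: r = r^2 * 8 mod 37 = 1^2 * 8 = 1*8 = 8
  bit 1 = 0: r = r^2 mod 37 = 8^2 = 27
  bit 2 = 0: r = r^2 mod 37 = 27^2 = 26
  bit 3 = 1: r = r^2 * 8 mod 37 = 26^2 * 8 = 10*8 = 6
  bit 4 = 0: r = r^2 mod 37 = 6^2 = 36
  -> s = B^a = 36

Answer: 36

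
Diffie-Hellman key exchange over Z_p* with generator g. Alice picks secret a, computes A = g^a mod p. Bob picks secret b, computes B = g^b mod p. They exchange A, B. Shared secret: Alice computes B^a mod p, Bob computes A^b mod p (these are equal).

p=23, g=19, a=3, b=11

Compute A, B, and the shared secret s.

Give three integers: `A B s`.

A = 19^3 mod 23  (bits of 3 = 11)
  bit 0 = 1: r = r^2 * 19 mod 23 = 1^2 * 19 = 1*19 = 19
  bit 1 = 1: r = r^2 * 19 mod 23 = 19^2 * 19 = 16*19 = 5
  -> A = 5
B = 19^11 mod 23  (bits of 11 = 1011)
  bit 0 = 1: r = r^2 * 19 mod 23 = 1^2 * 19 = 1*19 = 19
  bit 1 = 0: r = r^2 mod 23 = 19^2 = 16
  bit 2 = 1: r = r^2 * 19 mod 23 = 16^2 * 19 = 3*19 = 11
  bit 3 = 1: r = r^2 * 19 mod 23 = 11^2 * 19 = 6*19 = 22
  -> B = 22
s = B^a = 22^3 mod 23  (bits of 3 = 11)
  bit 0 = 1: r = r^2 * 22 mod 23 = 1^2 * 22 = 1*22 = 22
  bit 1 = 1: r = r^2 * 22 mod 23 = 22^2 * 22 = 1*22 = 22
  -> s = B^a = 22

Answer: 5 22 22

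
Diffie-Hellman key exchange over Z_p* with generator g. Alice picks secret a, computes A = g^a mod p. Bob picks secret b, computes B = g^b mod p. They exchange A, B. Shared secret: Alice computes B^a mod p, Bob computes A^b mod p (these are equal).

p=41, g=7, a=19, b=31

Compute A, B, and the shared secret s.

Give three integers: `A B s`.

Answer: 35 19 28

Derivation:
A = 7^19 mod 41  (bits of 19 = 10011)
  bit 0 = 1: r = r^2 * 7 mod 41 = 1^2 * 7 = 1*7 = 7
  bit 1 = 0: r = r^2 mod 41 = 7^2 = 8
  bit 2 = 0: r = r^2 mod 41 = 8^2 = 23
  bit 3 = 1: r = r^2 * 7 mod 41 = 23^2 * 7 = 37*7 = 13
  bit 4 = 1: r = r^2 * 7 mod 41 = 13^2 * 7 = 5*7 = 35
  -> A = 35
B = 7^31 mod 41  (bits of 31 = 11111)
  bit 0 = 1: r = r^2 * 7 mod 41 = 1^2 * 7 = 1*7 = 7
  bit 1 = 1: r = r^2 * 7 mod 41 = 7^2 * 7 = 8*7 = 15
  bit 2 = 1: r = r^2 * 7 mod 41 = 15^2 * 7 = 20*7 = 17
  bit 3 = 1: r = r^2 * 7 mod 41 = 17^2 * 7 = 2*7 = 14
  bit 4 = 1: r = r^2 * 7 mod 41 = 14^2 * 7 = 32*7 = 19
  -> B = 19
s = B^a = 19^19 mod 41  (bits of 19 = 10011)
  bit 0 = 1: r = r^2 * 19 mod 41 = 1^2 * 19 = 1*19 = 19
  bit 1 = 0: r = r^2 mod 41 = 19^2 = 33
  bit 2 = 0: r = r^2 mod 41 = 33^2 = 23
  bit 3 = 1: r = r^2 * 19 mod 41 = 23^2 * 19 = 37*19 = 6
  bit 4 = 1: r = r^2 * 19 mod 41 = 6^2 * 19 = 36*19 = 28
  -> s = B^a = 28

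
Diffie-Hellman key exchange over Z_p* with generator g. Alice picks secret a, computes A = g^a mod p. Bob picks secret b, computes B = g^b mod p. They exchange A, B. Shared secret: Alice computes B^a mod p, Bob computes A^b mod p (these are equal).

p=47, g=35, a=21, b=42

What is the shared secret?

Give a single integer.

A = 35^21 mod 47  (bits of 21 = 10101)
  bit 0 = 1: r = r^2 * 35 mod 47 = 1^2 * 35 = 1*35 = 35
  bit 1 = 0: r = r^2 mod 47 = 35^2 = 3
  bit 2 = 1: r = r^2 * 35 mod 47 = 3^2 * 35 = 9*35 = 33
  bit 3 = 0: r = r^2 mod 47 = 33^2 = 8
  bit 4 = 1: r = r^2 * 35 mod 47 = 8^2 * 35 = 17*35 = 31
  -> A = 31
B = 35^42 mod 47  (bits of 42 = 101010)
  bit 0 = 1: r = r^2 * 35 mod 47 = 1^2 * 35 = 1*35 = 35
  bit 1 = 0: r = r^2 mod 47 = 35^2 = 3
  bit 2 = 1: r = r^2 * 35 mod 47 = 3^2 * 35 = 9*35 = 33
  bit 3 = 0: r = r^2 mod 47 = 33^2 = 8
  bit 4 = 1: r = r^2 * 35 mod 47 = 8^2 * 35 = 17*35 = 31
  bit 5 = 0: r = r^2 mod 47 = 31^2 = 21
  -> B = 21
s = B^a = 21^21 mod 47  (bits of 21 = 10101)
  bit 0 = 1: r = r^2 * 21 mod 47 = 1^2 * 21 = 1*21 = 21
  bit 1 = 0: r = r^2 mod 47 = 21^2 = 18
  bit 2 = 1: r = r^2 * 21 mod 47 = 18^2 * 21 = 42*21 = 36
  bit 3 = 0: r = r^2 mod 47 = 36^2 = 27
  bit 4 = 1: r = r^2 * 21 mod 47 = 27^2 * 21 = 24*21 = 34
  -> s = B^a = 34

Answer: 34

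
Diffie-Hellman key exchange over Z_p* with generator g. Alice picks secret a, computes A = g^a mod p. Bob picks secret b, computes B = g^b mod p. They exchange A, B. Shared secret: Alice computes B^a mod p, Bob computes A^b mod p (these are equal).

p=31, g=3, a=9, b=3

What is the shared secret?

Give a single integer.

A = 3^9 mod 31  (bits of 9 = 1001)
  bit 0 = 1: r = r^2 * 3 mod 31 = 1^2 * 3 = 1*3 = 3
  bit 1 = 0: r = r^2 mod 31 = 3^2 = 9
  bit 2 = 0: r = r^2 mod 31 = 9^2 = 19
  bit 3 = 1: r = r^2 * 3 mod 31 = 19^2 * 3 = 20*3 = 29
  -> A = 29
B = 3^3 mod 31  (bits of 3 = 11)
  bit 0 = 1: r = r^2 * 3 mod 31 = 1^2 * 3 = 1*3 = 3
  bit 1 = 1: r = r^2 * 3 mod 31 = 3^2 * 3 = 9*3 = 27
  -> B = 27
s = B^a = 27^9 mod 31  (bits of 9 = 1001)
  bit 0 = 1: r = r^2 * 27 mod 31 = 1^2 * 27 = 1*27 = 27
  bit 1 = 0: r = r^2 mod 31 = 27^2 = 16
  bit 2 = 0: r = r^2 mod 31 = 16^2 = 8
  bit 3 = 1: r = r^2 * 27 mod 31 = 8^2 * 27 = 2*27 = 23
  -> s = B^a = 23

Answer: 23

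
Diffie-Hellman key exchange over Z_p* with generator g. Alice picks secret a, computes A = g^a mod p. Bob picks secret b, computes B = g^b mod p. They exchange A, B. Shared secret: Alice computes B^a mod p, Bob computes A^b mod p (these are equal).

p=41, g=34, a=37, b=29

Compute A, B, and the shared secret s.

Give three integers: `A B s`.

Answer: 30 13 12

Derivation:
A = 34^37 mod 41  (bits of 37 = 100101)
  bit 0 = 1: r = r^2 * 34 mod 41 = 1^2 * 34 = 1*34 = 34
  bit 1 = 0: r = r^2 mod 41 = 34^2 = 8
  bit 2 = 0: r = r^2 mod 41 = 8^2 = 23
  bit 3 = 1: r = r^2 * 34 mod 41 = 23^2 * 34 = 37*34 = 28
  bit 4 = 0: r = r^2 mod 41 = 28^2 = 5
  bit 5 = 1: r = r^2 * 34 mod 41 = 5^2 * 34 = 25*34 = 30
  -> A = 30
B = 34^29 mod 41  (bits of 29 = 11101)
  bit 0 = 1: r = r^2 * 34 mod 41 = 1^2 * 34 = 1*34 = 34
  bit 1 = 1: r = r^2 * 34 mod 41 = 34^2 * 34 = 8*34 = 26
  bit 2 = 1: r = r^2 * 34 mod 41 = 26^2 * 34 = 20*34 = 24
  bit 3 = 0: r = r^2 mod 41 = 24^2 = 2
  bit 4 = 1: r = r^2 * 34 mod 41 = 2^2 * 34 = 4*34 = 13
  -> B = 13
s = B^a = 13^37 mod 41  (bits of 37 = 100101)
  bit 0 = 1: r = r^2 * 13 mod 41 = 1^2 * 13 = 1*13 = 13
  bit 1 = 0: r = r^2 mod 41 = 13^2 = 5
  bit 2 = 0: r = r^2 mod 41 = 5^2 = 25
  bit 3 = 1: r = r^2 * 13 mod 41 = 25^2 * 13 = 10*13 = 7
  bit 4 = 0: r = r^2 mod 41 = 7^2 = 8
  bit 5 = 1: r = r^2 * 13 mod 41 = 8^2 * 13 = 23*13 = 12
  -> s = B^a = 12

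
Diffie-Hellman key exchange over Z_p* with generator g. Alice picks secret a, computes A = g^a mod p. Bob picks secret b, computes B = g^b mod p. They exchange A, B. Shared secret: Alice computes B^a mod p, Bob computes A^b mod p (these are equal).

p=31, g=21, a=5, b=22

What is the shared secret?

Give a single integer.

A = 21^5 mod 31  (bits of 5 = 101)
  bit 0 = 1: r = r^2 * 21 mod 31 = 1^2 * 21 = 1*21 = 21
  bit 1 = 0: r = r^2 mod 31 = 21^2 = 7
  bit 2 = 1: r = r^2 * 21 mod 31 = 7^2 * 21 = 18*21 = 6
  -> A = 6
B = 21^22 mod 31  (bits of 22 = 10110)
  bit 0 = 1: r = r^2 * 21 mod 31 = 1^2 * 21 = 1*21 = 21
  bit 1 = 0: r = r^2 mod 31 = 21^2 = 7
  bit 2 = 1: r = r^2 * 21 mod 31 = 7^2 * 21 = 18*21 = 6
  bit 3 = 1: r = r^2 * 21 mod 31 = 6^2 * 21 = 5*21 = 12
  bit 4 = 0: r = r^2 mod 31 = 12^2 = 20
  -> B = 20
s = B^a = 20^5 mod 31  (bits of 5 = 101)
  bit 0 = 1: r = r^2 * 20 mod 31 = 1^2 * 20 = 1*20 = 20
  bit 1 = 0: r = r^2 mod 31 = 20^2 = 28
  bit 2 = 1: r = r^2 * 20 mod 31 = 28^2 * 20 = 9*20 = 25
  -> s = B^a = 25

Answer: 25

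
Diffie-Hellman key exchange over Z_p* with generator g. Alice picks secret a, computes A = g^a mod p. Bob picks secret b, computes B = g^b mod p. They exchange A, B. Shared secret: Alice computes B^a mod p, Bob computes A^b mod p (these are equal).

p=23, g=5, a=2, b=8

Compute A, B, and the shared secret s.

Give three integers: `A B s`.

A = 5^2 mod 23  (bits of 2 = 10)
  bit 0 = 1: r = r^2 * 5 mod 23 = 1^2 * 5 = 1*5 = 5
  bit 1 = 0: r = r^2 mod 23 = 5^2 = 2
  -> A = 2
B = 5^8 mod 23  (bits of 8 = 1000)
  bit 0 = 1: r = r^2 * 5 mod 23 = 1^2 * 5 = 1*5 = 5
  bit 1 = 0: r = r^2 mod 23 = 5^2 = 2
  bit 2 = 0: r = r^2 mod 23 = 2^2 = 4
  bit 3 = 0: r = r^2 mod 23 = 4^2 = 16
  -> B = 16
s = B^a = 16^2 mod 23  (bits of 2 = 10)
  bit 0 = 1: r = r^2 * 16 mod 23 = 1^2 * 16 = 1*16 = 16
  bit 1 = 0: r = r^2 mod 23 = 16^2 = 3
  -> s = B^a = 3

Answer: 2 16 3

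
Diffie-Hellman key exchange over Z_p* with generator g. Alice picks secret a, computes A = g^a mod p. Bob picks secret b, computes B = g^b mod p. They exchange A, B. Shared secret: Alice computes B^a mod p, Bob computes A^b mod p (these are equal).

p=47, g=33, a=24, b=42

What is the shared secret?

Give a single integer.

A = 33^24 mod 47  (bits of 24 = 11000)
  bit 0 = 1: r = r^2 * 33 mod 47 = 1^2 * 33 = 1*33 = 33
  bit 1 = 1: r = r^2 * 33 mod 47 = 33^2 * 33 = 8*33 = 29
  bit 2 = 0: r = r^2 mod 47 = 29^2 = 42
  bit 3 = 0: r = r^2 mod 47 = 42^2 = 25
  bit 4 = 0: r = r^2 mod 47 = 25^2 = 14
  -> A = 14
B = 33^42 mod 47  (bits of 42 = 101010)
  bit 0 = 1: r = r^2 * 33 mod 47 = 1^2 * 33 = 1*33 = 33
  bit 1 = 0: r = r^2 mod 47 = 33^2 = 8
  bit 2 = 1: r = r^2 * 33 mod 47 = 8^2 * 33 = 17*33 = 44
  bit 3 = 0: r = r^2 mod 47 = 44^2 = 9
  bit 4 = 1: r = r^2 * 33 mod 47 = 9^2 * 33 = 34*33 = 41
  bit 5 = 0: r = r^2 mod 47 = 41^2 = 36
  -> B = 36
s = B^a = 36^24 mod 47  (bits of 24 = 11000)
  bit 0 = 1: r = r^2 * 36 mod 47 = 1^2 * 36 = 1*36 = 36
  bit 1 = 1: r = r^2 * 36 mod 47 = 36^2 * 36 = 27*36 = 32
  bit 2 = 0: r = r^2 mod 47 = 32^2 = 37
  bit 3 = 0: r = r^2 mod 47 = 37^2 = 6
  bit 4 = 0: r = r^2 mod 47 = 6^2 = 36
  -> s = B^a = 36

Answer: 36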